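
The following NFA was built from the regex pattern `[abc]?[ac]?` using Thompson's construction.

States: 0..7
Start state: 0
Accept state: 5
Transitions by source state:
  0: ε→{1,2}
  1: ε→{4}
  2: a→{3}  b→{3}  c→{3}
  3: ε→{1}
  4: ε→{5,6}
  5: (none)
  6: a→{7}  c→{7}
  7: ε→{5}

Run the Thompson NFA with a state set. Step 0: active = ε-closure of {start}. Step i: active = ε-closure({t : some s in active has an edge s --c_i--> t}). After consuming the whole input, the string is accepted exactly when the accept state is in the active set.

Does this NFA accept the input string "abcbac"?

Answer: REJECT

Steps:
start: ε-closure({0}) = {0,1,2,4,5,6}
'a' @ 1: {1,3,4,5,6,7}  ✓accept
'b' @ 2: {}  — no active states
rest 'cbac' ignored (set empty)
after full input: {}  (accept=5 not in)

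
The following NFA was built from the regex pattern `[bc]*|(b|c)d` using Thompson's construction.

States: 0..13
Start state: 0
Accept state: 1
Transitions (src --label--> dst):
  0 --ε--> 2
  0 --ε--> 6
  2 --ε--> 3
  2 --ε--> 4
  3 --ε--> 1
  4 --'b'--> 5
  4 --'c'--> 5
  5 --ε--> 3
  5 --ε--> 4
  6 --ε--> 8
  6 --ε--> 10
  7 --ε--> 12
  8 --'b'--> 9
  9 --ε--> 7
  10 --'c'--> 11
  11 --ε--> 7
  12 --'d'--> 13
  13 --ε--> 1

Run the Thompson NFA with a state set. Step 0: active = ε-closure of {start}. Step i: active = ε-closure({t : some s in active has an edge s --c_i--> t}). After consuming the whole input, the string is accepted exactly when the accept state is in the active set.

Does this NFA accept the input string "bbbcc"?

Answer: ACCEPT

Trace:
initial (ε-close {0}): {0,1,2,3,4,6,8,10}
'b' @ 1: {1,3,4,5,7,9,12}  ✓accept
'b' @ 2: {1,3,4,5}  ✓accept
'b' @ 3: {1,3,4,5}  ✓accept
'c' @ 4: {1,3,4,5}  ✓accept
'c' @ 5: {1,3,4,5}  ✓accept
after full input: {1,3,4,5}  (accept=1 in)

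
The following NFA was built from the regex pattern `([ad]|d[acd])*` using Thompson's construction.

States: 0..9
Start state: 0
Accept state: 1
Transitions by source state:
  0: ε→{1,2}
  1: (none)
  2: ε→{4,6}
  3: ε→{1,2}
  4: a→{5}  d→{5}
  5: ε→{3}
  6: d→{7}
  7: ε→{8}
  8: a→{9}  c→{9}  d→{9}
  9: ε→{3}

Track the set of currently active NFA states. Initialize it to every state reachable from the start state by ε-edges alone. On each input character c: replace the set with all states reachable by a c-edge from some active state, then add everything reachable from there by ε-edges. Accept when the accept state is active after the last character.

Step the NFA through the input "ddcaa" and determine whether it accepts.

start: ε-closure({0}) = {0,1,2,4,6}
'd' @ 1: {1,2,3,4,5,6,7,8}  [accepting]
'd' @ 2: {1,2,3,4,5,6,7,8,9}  [accepting]
'c' @ 3: {1,2,3,4,6,9}  [accepting]
'a' @ 4: {1,2,3,4,5,6}  [accepting]
'a' @ 5: {1,2,3,4,5,6}  [accepting]
end set {1,2,3,4,5,6} — state 1 in

Answer: ACCEPT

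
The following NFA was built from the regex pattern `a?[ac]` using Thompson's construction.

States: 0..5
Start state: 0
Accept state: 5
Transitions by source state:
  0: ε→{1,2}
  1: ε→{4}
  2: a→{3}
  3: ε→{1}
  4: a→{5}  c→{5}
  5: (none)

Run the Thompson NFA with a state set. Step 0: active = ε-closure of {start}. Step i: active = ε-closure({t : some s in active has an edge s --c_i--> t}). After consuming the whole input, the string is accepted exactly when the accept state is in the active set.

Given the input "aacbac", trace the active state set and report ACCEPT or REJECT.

initial (ε-close {0}): {0,1,2,4}
'a' @ 1: {1,3,4,5}  (accept∈set)
'a' @ 2: {5}  (accept∈set)
'c' @ 3: {}  — no active states
rest 'bac' ignored (set empty)
end set {} — state 5 not in

Answer: REJECT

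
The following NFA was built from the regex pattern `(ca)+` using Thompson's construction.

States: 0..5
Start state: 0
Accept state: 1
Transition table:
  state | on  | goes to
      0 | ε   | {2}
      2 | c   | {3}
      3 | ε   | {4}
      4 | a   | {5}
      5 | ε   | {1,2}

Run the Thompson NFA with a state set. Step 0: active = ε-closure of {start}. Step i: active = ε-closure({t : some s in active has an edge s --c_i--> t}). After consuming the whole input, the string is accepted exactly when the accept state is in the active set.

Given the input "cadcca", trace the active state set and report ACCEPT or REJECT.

Answer: REJECT

Trace:
initial (ε-close {0}): {0,2}
'c' @ 1: {3,4}
'a' @ 2: {1,2,5}  ✓accept
'd' @ 3: {}  — dead — no transitions
rest 'cca' ignored (set empty)
end set {} — state 1 not in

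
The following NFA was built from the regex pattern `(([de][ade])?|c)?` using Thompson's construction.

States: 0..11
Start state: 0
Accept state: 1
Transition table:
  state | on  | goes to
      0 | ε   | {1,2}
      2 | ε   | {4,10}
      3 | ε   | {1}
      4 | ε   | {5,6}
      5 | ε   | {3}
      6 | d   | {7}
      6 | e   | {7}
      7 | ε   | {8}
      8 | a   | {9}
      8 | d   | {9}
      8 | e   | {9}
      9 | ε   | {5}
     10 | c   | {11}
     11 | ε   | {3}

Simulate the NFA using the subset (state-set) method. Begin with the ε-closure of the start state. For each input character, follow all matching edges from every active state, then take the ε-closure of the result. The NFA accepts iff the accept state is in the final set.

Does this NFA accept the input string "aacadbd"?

Answer: REJECT

Derivation:
S₀ = ε-closure({0}) = {0,1,2,3,4,5,6,10}
'a' @ 1: {}  — dead — no transitions
rest 'acadbd' ignored (set empty)
end set {} — state 1 not in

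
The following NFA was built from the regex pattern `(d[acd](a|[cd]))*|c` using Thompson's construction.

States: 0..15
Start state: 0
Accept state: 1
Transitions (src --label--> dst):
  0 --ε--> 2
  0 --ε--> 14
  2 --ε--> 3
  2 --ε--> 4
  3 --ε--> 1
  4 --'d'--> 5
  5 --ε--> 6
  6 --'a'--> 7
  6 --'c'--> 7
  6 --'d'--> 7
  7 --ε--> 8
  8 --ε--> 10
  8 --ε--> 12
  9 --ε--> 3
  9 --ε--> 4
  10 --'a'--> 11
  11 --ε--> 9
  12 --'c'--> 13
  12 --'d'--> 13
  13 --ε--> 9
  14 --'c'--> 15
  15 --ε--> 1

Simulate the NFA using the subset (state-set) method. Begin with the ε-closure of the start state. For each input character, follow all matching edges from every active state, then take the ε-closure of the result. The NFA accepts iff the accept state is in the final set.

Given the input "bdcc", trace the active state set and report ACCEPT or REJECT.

initial (ε-close {0}): {0,1,2,3,4,14}
'b' @ 1: {}  — no active states
rest 'dcc' ignored (set empty)
after full input: {}  (accept=1 not in)

Answer: REJECT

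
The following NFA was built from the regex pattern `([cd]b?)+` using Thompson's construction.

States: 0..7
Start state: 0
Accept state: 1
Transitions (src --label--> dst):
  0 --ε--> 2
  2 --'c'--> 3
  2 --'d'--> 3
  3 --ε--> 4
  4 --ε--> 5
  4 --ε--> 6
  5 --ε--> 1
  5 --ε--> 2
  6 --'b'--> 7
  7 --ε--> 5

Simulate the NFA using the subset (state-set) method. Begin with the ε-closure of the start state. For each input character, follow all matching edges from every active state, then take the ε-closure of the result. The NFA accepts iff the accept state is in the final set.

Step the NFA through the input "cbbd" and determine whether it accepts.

S₀ = ε-closure({0}) = {0,2}
'c' @ 1: {1,2,3,4,5,6}  [accepting]
'b' @ 2: {1,2,5,7}  [accepting]
'b' @ 3: {}  — state set empty
rest 'd' ignored (set empty)
after full input: {}  (accept=1 not in)

Answer: REJECT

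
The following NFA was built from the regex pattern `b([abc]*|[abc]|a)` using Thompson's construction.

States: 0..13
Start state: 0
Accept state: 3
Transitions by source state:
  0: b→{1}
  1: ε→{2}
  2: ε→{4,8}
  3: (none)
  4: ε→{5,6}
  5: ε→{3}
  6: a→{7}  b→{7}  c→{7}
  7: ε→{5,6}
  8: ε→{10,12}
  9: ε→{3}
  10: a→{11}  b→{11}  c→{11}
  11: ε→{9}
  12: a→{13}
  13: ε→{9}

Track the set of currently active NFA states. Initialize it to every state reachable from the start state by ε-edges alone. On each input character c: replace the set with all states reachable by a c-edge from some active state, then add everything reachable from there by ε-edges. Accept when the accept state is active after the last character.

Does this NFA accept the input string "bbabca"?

initial (ε-close {0}): {0}
'b' @ 1: {1,2,3,4,5,6,8,10,12}  [accepting]
'b' @ 2: {3,5,6,7,9,11}  [accepting]
'a' @ 3: {3,5,6,7}  [accepting]
'b' @ 4: {3,5,6,7}  [accepting]
'c' @ 5: {3,5,6,7}  [accepting]
'a' @ 6: {3,5,6,7}  [accepting]
end set {3,5,6,7} — state 3 in

Answer: ACCEPT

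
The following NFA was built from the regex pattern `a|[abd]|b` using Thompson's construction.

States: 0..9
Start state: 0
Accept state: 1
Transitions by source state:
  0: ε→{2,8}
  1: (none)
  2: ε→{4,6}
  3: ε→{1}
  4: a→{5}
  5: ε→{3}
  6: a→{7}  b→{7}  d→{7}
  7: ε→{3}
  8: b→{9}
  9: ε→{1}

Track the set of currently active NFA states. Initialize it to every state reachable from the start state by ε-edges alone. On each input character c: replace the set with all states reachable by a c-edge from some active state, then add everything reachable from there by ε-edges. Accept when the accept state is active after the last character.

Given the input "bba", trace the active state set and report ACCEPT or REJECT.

initial (ε-close {0}): {0,2,4,6,8}
'b' @ 1: {1,3,7,9}  (accept∈set)
'b' @ 2: {}  — dead — no transitions
rest 'a' ignored (set empty)
final: {}; accept 1 not in set

Answer: REJECT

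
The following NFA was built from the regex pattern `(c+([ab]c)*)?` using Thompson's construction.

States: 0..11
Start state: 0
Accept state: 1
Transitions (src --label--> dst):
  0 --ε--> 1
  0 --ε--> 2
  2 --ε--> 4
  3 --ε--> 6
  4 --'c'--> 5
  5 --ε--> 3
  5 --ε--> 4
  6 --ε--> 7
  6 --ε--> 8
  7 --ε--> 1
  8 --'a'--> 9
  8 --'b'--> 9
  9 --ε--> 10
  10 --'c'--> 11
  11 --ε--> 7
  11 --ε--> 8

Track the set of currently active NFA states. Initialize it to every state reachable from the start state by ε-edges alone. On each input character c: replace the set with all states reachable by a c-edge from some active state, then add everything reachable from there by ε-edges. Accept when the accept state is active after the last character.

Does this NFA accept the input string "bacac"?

S₀ = ε-closure({0}) = {0,1,2,4}
'b' @ 1: {}  — state set empty
rest 'acac' ignored (set empty)
final: {}; accept 1 not in set

Answer: REJECT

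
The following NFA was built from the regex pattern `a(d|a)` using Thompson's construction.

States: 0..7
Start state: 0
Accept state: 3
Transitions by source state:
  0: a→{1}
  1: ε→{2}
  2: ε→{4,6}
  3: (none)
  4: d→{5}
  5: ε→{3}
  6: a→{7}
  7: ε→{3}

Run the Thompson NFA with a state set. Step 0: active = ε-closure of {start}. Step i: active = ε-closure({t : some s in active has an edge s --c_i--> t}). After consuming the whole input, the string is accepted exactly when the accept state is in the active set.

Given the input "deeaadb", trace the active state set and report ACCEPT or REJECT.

Answer: REJECT

Steps:
start: ε-closure({0}) = {0}
'd' @ 1: {}  — state set empty
rest 'eeaadb' ignored (set empty)
end set {} — state 3 not in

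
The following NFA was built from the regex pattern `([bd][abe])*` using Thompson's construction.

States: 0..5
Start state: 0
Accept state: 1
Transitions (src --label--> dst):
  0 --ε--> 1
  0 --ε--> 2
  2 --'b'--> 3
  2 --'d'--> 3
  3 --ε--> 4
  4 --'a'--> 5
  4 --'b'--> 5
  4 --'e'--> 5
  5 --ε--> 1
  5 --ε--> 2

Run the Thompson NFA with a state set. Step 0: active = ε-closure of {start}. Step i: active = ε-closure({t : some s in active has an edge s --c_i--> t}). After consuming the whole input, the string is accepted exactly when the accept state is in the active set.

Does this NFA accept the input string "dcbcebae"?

initial (ε-close {0}): {0,1,2}
'd' @ 1: {3,4}
'c' @ 2: {}  — dead — no transitions
rest 'bcebae' ignored (set empty)
final: {}; accept 1 not in set

Answer: REJECT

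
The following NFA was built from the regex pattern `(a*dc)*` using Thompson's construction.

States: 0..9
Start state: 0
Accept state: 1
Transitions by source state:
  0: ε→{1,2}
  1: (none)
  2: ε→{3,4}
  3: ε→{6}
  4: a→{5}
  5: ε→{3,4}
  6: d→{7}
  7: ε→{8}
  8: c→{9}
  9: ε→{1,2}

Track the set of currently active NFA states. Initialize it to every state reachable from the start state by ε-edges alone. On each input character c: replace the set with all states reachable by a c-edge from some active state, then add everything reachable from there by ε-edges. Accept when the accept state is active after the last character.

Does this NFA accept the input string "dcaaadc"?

Answer: ACCEPT

Steps:
start: ε-closure({0}) = {0,1,2,3,4,6}
'd' @ 1: {7,8}
'c' @ 2: {1,2,3,4,6,9}  [accepting]
'a' @ 3: {3,4,5,6}
'a' @ 4: {3,4,5,6}
'a' @ 5: {3,4,5,6}
'd' @ 6: {7,8}
'c' @ 7: {1,2,3,4,6,9}  [accepting]
after full input: {1,2,3,4,6,9}  (accept=1 in)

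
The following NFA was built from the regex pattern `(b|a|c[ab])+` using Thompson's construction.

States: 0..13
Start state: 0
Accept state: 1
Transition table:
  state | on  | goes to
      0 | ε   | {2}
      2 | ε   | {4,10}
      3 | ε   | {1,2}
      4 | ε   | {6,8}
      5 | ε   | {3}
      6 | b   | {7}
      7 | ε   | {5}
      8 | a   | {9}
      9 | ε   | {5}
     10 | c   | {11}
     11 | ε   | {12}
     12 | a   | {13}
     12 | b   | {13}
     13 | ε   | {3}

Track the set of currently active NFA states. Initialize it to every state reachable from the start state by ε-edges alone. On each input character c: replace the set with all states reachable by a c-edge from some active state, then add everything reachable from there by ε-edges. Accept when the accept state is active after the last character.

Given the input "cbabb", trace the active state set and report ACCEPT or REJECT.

Answer: ACCEPT

Steps:
S₀ = ε-closure({0}) = {0,2,4,6,8,10}
'c' @ 1: {11,12}
'b' @ 2: {1,2,3,4,6,8,10,13}  ✓accept
'a' @ 3: {1,2,3,4,5,6,8,9,10}  ✓accept
'b' @ 4: {1,2,3,4,5,6,7,8,10}  ✓accept
'b' @ 5: {1,2,3,4,5,6,7,8,10}  ✓accept
after full input: {1,2,3,4,5,6,7,8,10}  (accept=1 in)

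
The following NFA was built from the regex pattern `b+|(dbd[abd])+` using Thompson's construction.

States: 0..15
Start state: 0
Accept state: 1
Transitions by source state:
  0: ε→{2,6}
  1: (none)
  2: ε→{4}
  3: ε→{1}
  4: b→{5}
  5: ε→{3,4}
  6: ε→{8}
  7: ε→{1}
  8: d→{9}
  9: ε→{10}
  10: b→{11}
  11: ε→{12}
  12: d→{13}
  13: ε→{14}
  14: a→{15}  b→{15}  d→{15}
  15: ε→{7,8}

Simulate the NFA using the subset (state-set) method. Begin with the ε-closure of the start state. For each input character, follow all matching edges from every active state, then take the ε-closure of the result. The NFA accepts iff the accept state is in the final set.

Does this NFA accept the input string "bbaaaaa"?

initial (ε-close {0}): {0,2,4,6,8}
'b' @ 1: {1,3,4,5}  [accepting]
'b' @ 2: {1,3,4,5}  [accepting]
'a' @ 3: {}  — no active states
rest 'aaaa' ignored (set empty)
end set {} — state 1 not in

Answer: REJECT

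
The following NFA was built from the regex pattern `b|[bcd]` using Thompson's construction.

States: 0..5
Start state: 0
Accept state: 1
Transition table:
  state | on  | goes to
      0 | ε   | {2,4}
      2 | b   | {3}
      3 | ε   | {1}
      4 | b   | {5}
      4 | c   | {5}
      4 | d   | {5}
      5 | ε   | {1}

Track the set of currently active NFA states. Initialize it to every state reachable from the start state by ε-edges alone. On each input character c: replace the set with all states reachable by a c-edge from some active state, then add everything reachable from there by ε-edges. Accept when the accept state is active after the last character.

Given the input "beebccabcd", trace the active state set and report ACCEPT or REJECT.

Answer: REJECT

Derivation:
start: ε-closure({0}) = {0,2,4}
'b' @ 1: {1,3,5}  (accept∈set)
'e' @ 2: {}  — state set empty
rest 'ebccabcd' ignored (set empty)
final: {}; accept 1 not in set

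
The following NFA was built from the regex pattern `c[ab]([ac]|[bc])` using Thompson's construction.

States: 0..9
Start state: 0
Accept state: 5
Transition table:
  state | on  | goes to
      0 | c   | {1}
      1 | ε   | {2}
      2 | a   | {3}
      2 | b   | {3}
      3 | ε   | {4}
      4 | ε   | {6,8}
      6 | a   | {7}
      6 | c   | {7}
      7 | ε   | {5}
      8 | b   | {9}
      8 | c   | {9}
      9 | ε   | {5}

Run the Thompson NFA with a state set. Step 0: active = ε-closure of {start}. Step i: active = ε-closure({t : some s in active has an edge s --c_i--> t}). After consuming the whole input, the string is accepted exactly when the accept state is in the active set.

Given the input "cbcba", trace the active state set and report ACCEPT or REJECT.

Answer: REJECT

Trace:
initial (ε-close {0}): {0}
'c' @ 1: {1,2}
'b' @ 2: {3,4,6,8}
'c' @ 3: {5,7,9}  (accept∈set)
'b' @ 4: {}  — no active states
rest 'a' ignored (set empty)
end set {} — state 5 not in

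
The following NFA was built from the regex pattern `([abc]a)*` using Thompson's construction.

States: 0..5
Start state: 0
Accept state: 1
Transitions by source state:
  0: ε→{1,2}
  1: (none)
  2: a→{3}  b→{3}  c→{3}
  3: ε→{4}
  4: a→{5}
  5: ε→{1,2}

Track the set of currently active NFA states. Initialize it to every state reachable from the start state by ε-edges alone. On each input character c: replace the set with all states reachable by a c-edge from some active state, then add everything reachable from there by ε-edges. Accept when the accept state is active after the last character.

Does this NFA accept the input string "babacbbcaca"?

Answer: REJECT

Steps:
S₀ = ε-closure({0}) = {0,1,2}
'b' @ 1: {3,4}
'a' @ 2: {1,2,5}  [accepting]
'b' @ 3: {3,4}
'a' @ 4: {1,2,5}  [accepting]
'c' @ 5: {3,4}
'b' @ 6: {}  — no active states
rest 'bcaca' ignored (set empty)
end set {} — state 1 not in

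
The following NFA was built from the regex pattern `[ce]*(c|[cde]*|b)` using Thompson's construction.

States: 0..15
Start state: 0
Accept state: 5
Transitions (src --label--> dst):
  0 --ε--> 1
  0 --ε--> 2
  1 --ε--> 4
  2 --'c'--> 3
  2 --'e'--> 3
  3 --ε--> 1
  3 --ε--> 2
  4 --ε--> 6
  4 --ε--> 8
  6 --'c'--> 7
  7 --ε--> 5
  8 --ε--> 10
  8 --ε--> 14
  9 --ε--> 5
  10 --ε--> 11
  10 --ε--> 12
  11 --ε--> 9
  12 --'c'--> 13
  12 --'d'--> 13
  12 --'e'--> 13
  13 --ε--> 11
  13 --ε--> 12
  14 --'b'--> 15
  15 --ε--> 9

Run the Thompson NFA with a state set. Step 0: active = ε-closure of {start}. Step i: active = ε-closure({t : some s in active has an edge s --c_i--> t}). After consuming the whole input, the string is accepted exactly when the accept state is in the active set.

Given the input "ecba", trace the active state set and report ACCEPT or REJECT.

Answer: REJECT

Trace:
initial (ε-close {0}): {0,1,2,4,5,6,8,9,10,11,12,14}
'e' @ 1: {1,2,3,4,5,6,8,9,10,11,12,13,14}  ✓accept
'c' @ 2: {1,2,3,4,5,6,7,8,9,10,11,12,13,14}  ✓accept
'b' @ 3: {5,9,15}  ✓accept
'a' @ 4: {}  — dead — no transitions
final: {}; accept 5 not in set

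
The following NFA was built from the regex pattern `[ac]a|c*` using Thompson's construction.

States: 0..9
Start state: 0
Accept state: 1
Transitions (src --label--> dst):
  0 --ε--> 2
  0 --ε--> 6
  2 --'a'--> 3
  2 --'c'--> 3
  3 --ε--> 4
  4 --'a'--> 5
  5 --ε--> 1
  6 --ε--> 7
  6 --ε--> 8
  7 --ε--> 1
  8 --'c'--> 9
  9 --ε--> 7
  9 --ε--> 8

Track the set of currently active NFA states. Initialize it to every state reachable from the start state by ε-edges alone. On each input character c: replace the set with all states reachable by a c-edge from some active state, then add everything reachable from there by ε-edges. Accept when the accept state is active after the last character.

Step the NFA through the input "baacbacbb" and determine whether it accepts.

S₀ = ε-closure({0}) = {0,1,2,6,7,8}
'b' @ 1: {}  — state set empty
rest 'aacbacbb' ignored (set empty)
end set {} — state 1 not in

Answer: REJECT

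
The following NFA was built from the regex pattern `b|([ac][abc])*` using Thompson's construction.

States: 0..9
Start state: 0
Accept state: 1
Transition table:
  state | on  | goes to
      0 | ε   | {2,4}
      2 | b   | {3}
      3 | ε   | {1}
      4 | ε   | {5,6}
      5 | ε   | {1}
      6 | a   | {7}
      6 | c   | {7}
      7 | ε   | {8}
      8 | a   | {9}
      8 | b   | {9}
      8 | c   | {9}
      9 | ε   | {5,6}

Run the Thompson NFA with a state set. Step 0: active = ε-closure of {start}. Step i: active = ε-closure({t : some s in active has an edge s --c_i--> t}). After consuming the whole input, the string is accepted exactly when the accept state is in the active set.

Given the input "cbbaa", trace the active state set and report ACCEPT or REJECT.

S₀ = ε-closure({0}) = {0,1,2,4,5,6}
'c' @ 1: {7,8}
'b' @ 2: {1,5,6,9}  [accepting]
'b' @ 3: {}  — dead — no transitions
rest 'aa' ignored (set empty)
end set {} — state 1 not in

Answer: REJECT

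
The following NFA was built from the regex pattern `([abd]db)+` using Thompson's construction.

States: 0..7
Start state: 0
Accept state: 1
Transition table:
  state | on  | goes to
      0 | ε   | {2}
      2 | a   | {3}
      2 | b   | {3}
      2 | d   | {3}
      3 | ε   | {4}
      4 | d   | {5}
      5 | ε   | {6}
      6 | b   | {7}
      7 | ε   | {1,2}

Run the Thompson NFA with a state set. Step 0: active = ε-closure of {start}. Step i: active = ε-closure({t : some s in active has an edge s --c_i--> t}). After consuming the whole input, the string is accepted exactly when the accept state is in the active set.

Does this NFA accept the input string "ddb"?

initial (ε-close {0}): {0,2}
'd' @ 1: {3,4}
'd' @ 2: {5,6}
'b' @ 3: {1,2,7}  [accepting]
end set {1,2,7} — state 1 in

Answer: ACCEPT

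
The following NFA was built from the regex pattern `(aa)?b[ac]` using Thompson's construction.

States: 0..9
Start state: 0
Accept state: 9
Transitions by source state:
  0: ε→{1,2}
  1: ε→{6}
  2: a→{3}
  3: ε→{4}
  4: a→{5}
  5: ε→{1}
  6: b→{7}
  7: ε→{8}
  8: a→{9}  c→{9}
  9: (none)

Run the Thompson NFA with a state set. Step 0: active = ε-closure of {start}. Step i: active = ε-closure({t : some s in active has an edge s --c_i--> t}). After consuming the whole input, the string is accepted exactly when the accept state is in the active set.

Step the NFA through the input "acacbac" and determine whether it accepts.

S₀ = ε-closure({0}) = {0,1,2,6}
'a' @ 1: {3,4}
'c' @ 2: {}  — state set empty
rest 'acbac' ignored (set empty)
end set {} — state 9 not in

Answer: REJECT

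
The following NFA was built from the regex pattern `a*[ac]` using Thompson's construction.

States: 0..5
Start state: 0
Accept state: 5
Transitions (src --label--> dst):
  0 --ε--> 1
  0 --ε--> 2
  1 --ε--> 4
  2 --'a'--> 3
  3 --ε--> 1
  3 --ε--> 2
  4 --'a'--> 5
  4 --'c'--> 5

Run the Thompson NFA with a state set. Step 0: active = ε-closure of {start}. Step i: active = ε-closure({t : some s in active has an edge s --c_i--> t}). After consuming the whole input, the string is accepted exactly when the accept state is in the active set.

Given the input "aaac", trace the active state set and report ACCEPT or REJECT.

Answer: ACCEPT

Trace:
start: ε-closure({0}) = {0,1,2,4}
'a' @ 1: {1,2,3,4,5}  (accept∈set)
'a' @ 2: {1,2,3,4,5}  (accept∈set)
'a' @ 3: {1,2,3,4,5}  (accept∈set)
'c' @ 4: {5}  (accept∈set)
final: {5}; accept 5 in set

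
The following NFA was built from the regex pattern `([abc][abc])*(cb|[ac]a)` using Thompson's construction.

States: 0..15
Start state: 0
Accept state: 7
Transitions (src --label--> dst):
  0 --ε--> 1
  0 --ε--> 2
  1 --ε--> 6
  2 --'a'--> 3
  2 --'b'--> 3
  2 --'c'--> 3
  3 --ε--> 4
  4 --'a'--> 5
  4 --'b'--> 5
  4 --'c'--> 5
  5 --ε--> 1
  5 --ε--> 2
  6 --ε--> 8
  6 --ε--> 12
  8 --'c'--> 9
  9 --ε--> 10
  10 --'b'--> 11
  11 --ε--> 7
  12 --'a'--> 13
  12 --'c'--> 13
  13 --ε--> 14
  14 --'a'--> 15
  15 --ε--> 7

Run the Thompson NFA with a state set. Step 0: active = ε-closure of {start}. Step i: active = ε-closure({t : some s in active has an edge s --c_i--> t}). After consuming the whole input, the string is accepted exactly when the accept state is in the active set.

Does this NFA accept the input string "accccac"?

S₀ = ε-closure({0}) = {0,1,2,6,8,12}
'a' @ 1: {3,4,13,14}
'c' @ 2: {1,2,5,6,8,12}
'c' @ 3: {3,4,9,10,13,14}
'c' @ 4: {1,2,5,6,8,12}
'c' @ 5: {3,4,9,10,13,14}
'a' @ 6: {1,2,5,6,7,8,12,15}  ✓accept
'c' @ 7: {3,4,9,10,13,14}
after full input: {3,4,9,10,13,14}  (accept=7 not in)

Answer: REJECT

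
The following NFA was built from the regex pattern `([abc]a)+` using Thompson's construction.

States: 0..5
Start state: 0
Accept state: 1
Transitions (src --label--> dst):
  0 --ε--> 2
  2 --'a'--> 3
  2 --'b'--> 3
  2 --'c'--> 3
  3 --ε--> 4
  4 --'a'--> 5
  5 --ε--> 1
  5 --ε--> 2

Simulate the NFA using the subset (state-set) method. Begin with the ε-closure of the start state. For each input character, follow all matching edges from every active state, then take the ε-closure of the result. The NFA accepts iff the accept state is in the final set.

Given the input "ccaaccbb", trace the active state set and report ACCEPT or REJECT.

initial (ε-close {0}): {0,2}
'c' @ 1: {3,4}
'c' @ 2: {}  — state set empty
rest 'aaccbb' ignored (set empty)
end set {} — state 1 not in

Answer: REJECT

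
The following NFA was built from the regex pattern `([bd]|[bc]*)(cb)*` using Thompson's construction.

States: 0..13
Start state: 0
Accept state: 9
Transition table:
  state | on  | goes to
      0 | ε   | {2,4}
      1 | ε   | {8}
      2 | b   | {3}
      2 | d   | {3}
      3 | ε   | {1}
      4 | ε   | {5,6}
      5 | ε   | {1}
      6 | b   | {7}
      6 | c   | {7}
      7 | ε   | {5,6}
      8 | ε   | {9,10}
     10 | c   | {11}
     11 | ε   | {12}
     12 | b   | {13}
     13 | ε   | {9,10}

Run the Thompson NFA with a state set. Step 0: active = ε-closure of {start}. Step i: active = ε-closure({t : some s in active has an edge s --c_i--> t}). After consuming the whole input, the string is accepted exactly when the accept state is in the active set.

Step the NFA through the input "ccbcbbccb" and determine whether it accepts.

initial (ε-close {0}): {0,1,2,4,5,6,8,9,10}
'c' @ 1: {1,5,6,7,8,9,10,11,12}  [accepting]
'c' @ 2: {1,5,6,7,8,9,10,11,12}  [accepting]
'b' @ 3: {1,5,6,7,8,9,10,13}  [accepting]
'c' @ 4: {1,5,6,7,8,9,10,11,12}  [accepting]
'b' @ 5: {1,5,6,7,8,9,10,13}  [accepting]
'b' @ 6: {1,5,6,7,8,9,10}  [accepting]
'c' @ 7: {1,5,6,7,8,9,10,11,12}  [accepting]
'c' @ 8: {1,5,6,7,8,9,10,11,12}  [accepting]
'b' @ 9: {1,5,6,7,8,9,10,13}  [accepting]
final: {1,5,6,7,8,9,10,13}; accept 9 in set

Answer: ACCEPT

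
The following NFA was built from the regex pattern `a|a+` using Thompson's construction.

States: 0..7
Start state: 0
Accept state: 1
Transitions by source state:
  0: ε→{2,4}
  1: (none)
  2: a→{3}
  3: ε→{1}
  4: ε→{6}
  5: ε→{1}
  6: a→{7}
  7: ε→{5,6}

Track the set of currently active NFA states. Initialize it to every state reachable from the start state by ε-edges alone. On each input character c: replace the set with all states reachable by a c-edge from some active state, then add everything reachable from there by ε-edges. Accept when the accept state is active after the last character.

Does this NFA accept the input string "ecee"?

S₀ = ε-closure({0}) = {0,2,4,6}
'e' @ 1: {}  — no active states
rest 'cee' ignored (set empty)
end set {} — state 1 not in

Answer: REJECT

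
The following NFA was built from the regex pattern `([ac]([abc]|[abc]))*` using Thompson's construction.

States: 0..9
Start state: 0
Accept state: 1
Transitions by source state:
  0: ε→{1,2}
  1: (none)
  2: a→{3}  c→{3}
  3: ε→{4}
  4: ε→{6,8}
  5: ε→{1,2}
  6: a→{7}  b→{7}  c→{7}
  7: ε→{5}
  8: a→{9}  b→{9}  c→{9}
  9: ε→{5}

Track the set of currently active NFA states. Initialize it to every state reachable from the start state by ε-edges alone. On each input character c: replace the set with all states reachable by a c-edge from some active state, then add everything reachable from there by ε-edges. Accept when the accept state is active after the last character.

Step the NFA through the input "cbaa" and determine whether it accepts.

Answer: ACCEPT

Trace:
S₀ = ε-closure({0}) = {0,1,2}
'c' @ 1: {3,4,6,8}
'b' @ 2: {1,2,5,7,9}  (accept∈set)
'a' @ 3: {3,4,6,8}
'a' @ 4: {1,2,5,7,9}  (accept∈set)
end set {1,2,5,7,9} — state 1 in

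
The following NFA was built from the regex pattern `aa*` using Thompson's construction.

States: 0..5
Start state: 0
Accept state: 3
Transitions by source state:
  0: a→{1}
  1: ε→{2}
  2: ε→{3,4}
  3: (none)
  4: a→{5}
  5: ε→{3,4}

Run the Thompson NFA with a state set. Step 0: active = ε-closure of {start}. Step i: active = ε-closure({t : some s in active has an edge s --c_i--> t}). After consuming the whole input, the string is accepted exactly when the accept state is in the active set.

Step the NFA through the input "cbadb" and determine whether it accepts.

Answer: REJECT

Steps:
start: ε-closure({0}) = {0}
'c' @ 1: {}  — state set empty
rest 'badb' ignored (set empty)
final: {}; accept 3 not in set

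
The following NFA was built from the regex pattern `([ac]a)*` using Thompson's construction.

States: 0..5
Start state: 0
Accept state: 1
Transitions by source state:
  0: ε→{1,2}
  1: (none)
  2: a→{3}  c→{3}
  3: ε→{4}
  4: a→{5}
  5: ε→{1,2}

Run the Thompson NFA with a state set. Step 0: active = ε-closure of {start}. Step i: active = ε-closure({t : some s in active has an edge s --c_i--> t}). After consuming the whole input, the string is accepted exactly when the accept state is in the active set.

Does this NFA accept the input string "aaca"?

Answer: ACCEPT

Steps:
S₀ = ε-closure({0}) = {0,1,2}
'a' @ 1: {3,4}
'a' @ 2: {1,2,5}  (accept∈set)
'c' @ 3: {3,4}
'a' @ 4: {1,2,5}  (accept∈set)
final: {1,2,5}; accept 1 in set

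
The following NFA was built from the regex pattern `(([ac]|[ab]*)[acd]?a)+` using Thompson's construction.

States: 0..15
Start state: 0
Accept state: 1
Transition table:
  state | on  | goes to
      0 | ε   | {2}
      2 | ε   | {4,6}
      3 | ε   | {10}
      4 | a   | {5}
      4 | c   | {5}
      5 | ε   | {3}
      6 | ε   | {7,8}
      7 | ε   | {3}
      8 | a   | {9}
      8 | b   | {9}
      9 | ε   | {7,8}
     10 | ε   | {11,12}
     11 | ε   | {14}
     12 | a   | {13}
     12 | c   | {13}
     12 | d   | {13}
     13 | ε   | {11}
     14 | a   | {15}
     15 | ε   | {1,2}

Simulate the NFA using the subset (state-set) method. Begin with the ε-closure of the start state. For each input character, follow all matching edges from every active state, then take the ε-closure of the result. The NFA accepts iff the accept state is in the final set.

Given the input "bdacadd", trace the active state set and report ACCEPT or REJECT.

Answer: REJECT

Steps:
start: ε-closure({0}) = {0,2,3,4,6,7,8,10,11,12,14}
'b' @ 1: {3,7,8,9,10,11,12,14}
'd' @ 2: {11,13,14}
'a' @ 3: {1,2,3,4,6,7,8,10,11,12,14,15}  [accepting]
'c' @ 4: {3,5,10,11,12,13,14}
'a' @ 5: {1,2,3,4,6,7,8,10,11,12,13,14,15}  [accepting]
'd' @ 6: {11,13,14}
'd' @ 7: {}  — dead — no transitions
after full input: {}  (accept=1 not in)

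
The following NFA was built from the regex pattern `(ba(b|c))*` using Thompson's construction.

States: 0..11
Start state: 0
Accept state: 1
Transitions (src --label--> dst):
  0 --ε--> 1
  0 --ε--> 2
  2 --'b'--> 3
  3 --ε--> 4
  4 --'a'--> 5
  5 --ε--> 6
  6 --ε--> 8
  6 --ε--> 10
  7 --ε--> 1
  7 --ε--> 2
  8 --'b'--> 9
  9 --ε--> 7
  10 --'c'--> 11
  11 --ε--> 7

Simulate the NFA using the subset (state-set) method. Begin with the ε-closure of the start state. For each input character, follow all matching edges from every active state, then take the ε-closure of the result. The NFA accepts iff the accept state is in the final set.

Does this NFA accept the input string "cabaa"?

initial (ε-close {0}): {0,1,2}
'c' @ 1: {}  — state set empty
rest 'abaa' ignored (set empty)
end set {} — state 1 not in

Answer: REJECT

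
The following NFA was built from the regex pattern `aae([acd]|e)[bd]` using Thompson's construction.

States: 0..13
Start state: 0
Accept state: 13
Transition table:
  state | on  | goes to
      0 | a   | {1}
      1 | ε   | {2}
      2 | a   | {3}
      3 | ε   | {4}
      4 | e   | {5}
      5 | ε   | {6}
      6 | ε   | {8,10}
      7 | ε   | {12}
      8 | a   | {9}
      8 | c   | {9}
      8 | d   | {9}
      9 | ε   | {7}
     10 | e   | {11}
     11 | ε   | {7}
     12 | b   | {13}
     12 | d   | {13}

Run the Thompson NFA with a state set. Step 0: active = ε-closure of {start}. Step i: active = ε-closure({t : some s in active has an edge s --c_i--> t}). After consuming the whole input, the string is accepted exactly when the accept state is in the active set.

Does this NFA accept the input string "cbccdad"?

Answer: REJECT

Steps:
S₀ = ε-closure({0}) = {0}
'c' @ 1: {}  — no active states
rest 'bccdad' ignored (set empty)
final: {}; accept 13 not in set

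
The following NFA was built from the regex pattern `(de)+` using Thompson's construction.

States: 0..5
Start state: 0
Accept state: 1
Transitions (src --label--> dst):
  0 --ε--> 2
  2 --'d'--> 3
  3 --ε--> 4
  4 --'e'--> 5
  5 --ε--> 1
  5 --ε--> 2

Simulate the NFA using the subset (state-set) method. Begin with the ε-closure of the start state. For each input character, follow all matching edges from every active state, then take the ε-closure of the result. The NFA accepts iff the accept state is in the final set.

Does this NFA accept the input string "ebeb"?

initial (ε-close {0}): {0,2}
'e' @ 1: {}  — state set empty
rest 'beb' ignored (set empty)
end set {} — state 1 not in

Answer: REJECT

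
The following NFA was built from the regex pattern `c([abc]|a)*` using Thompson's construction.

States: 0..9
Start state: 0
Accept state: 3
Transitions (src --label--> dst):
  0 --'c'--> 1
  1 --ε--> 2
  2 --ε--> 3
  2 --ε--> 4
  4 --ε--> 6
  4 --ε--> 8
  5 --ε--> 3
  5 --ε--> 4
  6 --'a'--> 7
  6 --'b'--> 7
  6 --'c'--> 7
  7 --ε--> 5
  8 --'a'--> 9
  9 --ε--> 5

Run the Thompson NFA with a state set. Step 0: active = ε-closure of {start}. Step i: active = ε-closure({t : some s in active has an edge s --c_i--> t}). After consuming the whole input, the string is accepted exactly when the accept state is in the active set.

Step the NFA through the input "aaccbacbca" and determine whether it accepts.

Answer: REJECT

Derivation:
start: ε-closure({0}) = {0}
'a' @ 1: {}  — dead — no transitions
rest 'accbacbca' ignored (set empty)
end set {} — state 3 not in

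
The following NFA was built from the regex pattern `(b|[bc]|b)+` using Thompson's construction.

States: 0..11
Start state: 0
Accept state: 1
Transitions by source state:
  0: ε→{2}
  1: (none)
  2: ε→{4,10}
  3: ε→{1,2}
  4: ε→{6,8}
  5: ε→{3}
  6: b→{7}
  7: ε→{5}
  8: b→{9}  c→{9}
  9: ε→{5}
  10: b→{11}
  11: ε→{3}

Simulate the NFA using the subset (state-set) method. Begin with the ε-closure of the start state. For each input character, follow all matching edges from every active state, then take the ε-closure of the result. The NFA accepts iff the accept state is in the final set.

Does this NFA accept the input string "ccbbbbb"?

Answer: ACCEPT

Steps:
S₀ = ε-closure({0}) = {0,2,4,6,8,10}
'c' @ 1: {1,2,3,4,5,6,8,9,10}  ✓accept
'c' @ 2: {1,2,3,4,5,6,8,9,10}  ✓accept
'b' @ 3: {1,2,3,4,5,6,7,8,9,10,11}  ✓accept
'b' @ 4: {1,2,3,4,5,6,7,8,9,10,11}  ✓accept
'b' @ 5: {1,2,3,4,5,6,7,8,9,10,11}  ✓accept
'b' @ 6: {1,2,3,4,5,6,7,8,9,10,11}  ✓accept
'b' @ 7: {1,2,3,4,5,6,7,8,9,10,11}  ✓accept
after full input: {1,2,3,4,5,6,7,8,9,10,11}  (accept=1 in)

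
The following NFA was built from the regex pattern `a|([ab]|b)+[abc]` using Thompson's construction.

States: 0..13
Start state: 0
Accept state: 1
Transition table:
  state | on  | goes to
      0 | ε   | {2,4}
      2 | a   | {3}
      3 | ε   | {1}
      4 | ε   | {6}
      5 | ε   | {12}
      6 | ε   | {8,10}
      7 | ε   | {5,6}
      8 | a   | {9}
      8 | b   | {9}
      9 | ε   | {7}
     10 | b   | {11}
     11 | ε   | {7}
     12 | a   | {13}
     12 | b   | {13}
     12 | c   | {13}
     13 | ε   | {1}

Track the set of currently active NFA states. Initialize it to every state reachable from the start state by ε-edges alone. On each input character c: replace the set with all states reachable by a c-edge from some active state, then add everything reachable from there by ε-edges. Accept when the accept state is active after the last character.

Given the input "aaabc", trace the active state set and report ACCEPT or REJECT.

Answer: ACCEPT

Trace:
start: ε-closure({0}) = {0,2,4,6,8,10}
'a' @ 1: {1,3,5,6,7,8,9,10,12}  [accepting]
'a' @ 2: {1,5,6,7,8,9,10,12,13}  [accepting]
'a' @ 3: {1,5,6,7,8,9,10,12,13}  [accepting]
'b' @ 4: {1,5,6,7,8,9,10,11,12,13}  [accepting]
'c' @ 5: {1,13}  [accepting]
final: {1,13}; accept 1 in set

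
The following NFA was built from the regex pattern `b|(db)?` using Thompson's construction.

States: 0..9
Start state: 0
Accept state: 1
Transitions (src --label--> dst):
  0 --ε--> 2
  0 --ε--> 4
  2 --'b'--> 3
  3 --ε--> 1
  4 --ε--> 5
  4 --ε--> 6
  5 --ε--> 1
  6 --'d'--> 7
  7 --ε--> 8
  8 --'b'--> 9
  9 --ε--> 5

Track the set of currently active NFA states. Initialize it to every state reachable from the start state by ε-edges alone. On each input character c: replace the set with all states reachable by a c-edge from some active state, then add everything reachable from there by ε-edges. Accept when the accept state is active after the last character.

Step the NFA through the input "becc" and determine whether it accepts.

initial (ε-close {0}): {0,1,2,4,5,6}
'b' @ 1: {1,3}  [accepting]
'e' @ 2: {}  — state set empty
rest 'cc' ignored (set empty)
after full input: {}  (accept=1 not in)

Answer: REJECT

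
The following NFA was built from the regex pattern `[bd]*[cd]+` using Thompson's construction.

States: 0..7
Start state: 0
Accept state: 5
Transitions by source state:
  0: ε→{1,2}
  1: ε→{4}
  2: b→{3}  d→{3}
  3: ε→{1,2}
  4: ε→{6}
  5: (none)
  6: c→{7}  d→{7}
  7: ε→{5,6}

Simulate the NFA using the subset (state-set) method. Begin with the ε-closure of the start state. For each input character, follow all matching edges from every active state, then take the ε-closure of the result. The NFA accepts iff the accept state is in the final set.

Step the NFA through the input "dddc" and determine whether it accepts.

start: ε-closure({0}) = {0,1,2,4,6}
'd' @ 1: {1,2,3,4,5,6,7}  (accept∈set)
'd' @ 2: {1,2,3,4,5,6,7}  (accept∈set)
'd' @ 3: {1,2,3,4,5,6,7}  (accept∈set)
'c' @ 4: {5,6,7}  (accept∈set)
final: {5,6,7}; accept 5 in set

Answer: ACCEPT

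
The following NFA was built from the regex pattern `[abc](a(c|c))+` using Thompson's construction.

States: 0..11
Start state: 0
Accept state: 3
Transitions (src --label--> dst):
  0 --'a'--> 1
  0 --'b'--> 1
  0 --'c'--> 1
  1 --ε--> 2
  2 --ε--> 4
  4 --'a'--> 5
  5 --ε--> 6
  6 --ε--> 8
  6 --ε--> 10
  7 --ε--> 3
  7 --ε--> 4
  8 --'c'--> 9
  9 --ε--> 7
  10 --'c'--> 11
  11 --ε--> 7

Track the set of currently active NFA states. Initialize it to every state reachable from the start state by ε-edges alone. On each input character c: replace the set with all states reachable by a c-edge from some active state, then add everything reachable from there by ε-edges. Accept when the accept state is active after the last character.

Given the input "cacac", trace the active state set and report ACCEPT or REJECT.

Answer: ACCEPT

Trace:
S₀ = ε-closure({0}) = {0}
'c' @ 1: {1,2,4}
'a' @ 2: {5,6,8,10}
'c' @ 3: {3,4,7,9,11}  (accept∈set)
'a' @ 4: {5,6,8,10}
'c' @ 5: {3,4,7,9,11}  (accept∈set)
end set {3,4,7,9,11} — state 3 in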